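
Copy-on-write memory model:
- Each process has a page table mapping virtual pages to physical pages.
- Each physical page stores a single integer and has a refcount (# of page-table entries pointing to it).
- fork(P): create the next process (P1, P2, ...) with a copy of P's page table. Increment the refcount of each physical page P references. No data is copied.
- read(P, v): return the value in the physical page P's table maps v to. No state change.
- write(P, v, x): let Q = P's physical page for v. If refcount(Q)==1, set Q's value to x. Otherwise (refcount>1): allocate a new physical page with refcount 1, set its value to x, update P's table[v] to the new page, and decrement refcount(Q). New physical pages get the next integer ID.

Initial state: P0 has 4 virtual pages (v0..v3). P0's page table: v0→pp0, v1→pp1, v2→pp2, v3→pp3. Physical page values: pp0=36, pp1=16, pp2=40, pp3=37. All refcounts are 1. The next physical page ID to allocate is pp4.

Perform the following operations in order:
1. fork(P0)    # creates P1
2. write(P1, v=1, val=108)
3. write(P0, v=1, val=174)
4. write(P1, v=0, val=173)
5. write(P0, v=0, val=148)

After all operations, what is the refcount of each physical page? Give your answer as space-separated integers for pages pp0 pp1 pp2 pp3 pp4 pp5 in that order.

Answer: 1 1 2 2 1 1

Derivation:
Op 1: fork(P0) -> P1. 4 ppages; refcounts: pp0:2 pp1:2 pp2:2 pp3:2
Op 2: write(P1, v1, 108). refcount(pp1)=2>1 -> COPY to pp4. 5 ppages; refcounts: pp0:2 pp1:1 pp2:2 pp3:2 pp4:1
Op 3: write(P0, v1, 174). refcount(pp1)=1 -> write in place. 5 ppages; refcounts: pp0:2 pp1:1 pp2:2 pp3:2 pp4:1
Op 4: write(P1, v0, 173). refcount(pp0)=2>1 -> COPY to pp5. 6 ppages; refcounts: pp0:1 pp1:1 pp2:2 pp3:2 pp4:1 pp5:1
Op 5: write(P0, v0, 148). refcount(pp0)=1 -> write in place. 6 ppages; refcounts: pp0:1 pp1:1 pp2:2 pp3:2 pp4:1 pp5:1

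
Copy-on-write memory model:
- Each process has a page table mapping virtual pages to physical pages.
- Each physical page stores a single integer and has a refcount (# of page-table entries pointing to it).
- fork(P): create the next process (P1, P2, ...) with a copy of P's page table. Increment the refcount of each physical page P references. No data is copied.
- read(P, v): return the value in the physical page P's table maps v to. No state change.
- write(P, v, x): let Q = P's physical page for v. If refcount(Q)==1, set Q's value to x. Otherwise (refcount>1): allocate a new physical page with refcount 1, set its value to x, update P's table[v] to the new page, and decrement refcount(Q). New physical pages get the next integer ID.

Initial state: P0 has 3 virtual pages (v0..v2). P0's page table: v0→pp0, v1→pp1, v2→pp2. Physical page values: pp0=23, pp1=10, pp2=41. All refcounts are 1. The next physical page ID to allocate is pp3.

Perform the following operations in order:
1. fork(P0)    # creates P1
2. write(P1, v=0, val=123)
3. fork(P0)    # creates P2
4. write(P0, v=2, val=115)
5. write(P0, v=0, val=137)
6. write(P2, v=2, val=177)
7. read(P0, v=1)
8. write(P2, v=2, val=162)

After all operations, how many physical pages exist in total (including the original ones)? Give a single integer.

Op 1: fork(P0) -> P1. 3 ppages; refcounts: pp0:2 pp1:2 pp2:2
Op 2: write(P1, v0, 123). refcount(pp0)=2>1 -> COPY to pp3. 4 ppages; refcounts: pp0:1 pp1:2 pp2:2 pp3:1
Op 3: fork(P0) -> P2. 4 ppages; refcounts: pp0:2 pp1:3 pp2:3 pp3:1
Op 4: write(P0, v2, 115). refcount(pp2)=3>1 -> COPY to pp4. 5 ppages; refcounts: pp0:2 pp1:3 pp2:2 pp3:1 pp4:1
Op 5: write(P0, v0, 137). refcount(pp0)=2>1 -> COPY to pp5. 6 ppages; refcounts: pp0:1 pp1:3 pp2:2 pp3:1 pp4:1 pp5:1
Op 6: write(P2, v2, 177). refcount(pp2)=2>1 -> COPY to pp6. 7 ppages; refcounts: pp0:1 pp1:3 pp2:1 pp3:1 pp4:1 pp5:1 pp6:1
Op 7: read(P0, v1) -> 10. No state change.
Op 8: write(P2, v2, 162). refcount(pp6)=1 -> write in place. 7 ppages; refcounts: pp0:1 pp1:3 pp2:1 pp3:1 pp4:1 pp5:1 pp6:1

Answer: 7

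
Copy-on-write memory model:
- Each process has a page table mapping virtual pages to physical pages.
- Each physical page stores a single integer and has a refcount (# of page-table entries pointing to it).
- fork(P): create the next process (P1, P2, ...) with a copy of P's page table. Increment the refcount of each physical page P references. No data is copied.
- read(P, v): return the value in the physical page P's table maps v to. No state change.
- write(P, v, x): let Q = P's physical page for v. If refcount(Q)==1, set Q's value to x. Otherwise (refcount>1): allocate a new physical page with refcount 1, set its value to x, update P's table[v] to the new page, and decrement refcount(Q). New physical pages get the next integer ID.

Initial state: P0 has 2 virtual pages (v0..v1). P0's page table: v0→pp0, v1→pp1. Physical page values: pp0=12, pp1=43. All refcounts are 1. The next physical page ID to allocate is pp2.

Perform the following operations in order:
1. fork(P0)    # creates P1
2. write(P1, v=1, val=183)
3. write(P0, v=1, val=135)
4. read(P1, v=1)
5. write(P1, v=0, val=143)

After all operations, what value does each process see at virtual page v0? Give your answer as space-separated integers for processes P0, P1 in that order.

Op 1: fork(P0) -> P1. 2 ppages; refcounts: pp0:2 pp1:2
Op 2: write(P1, v1, 183). refcount(pp1)=2>1 -> COPY to pp2. 3 ppages; refcounts: pp0:2 pp1:1 pp2:1
Op 3: write(P0, v1, 135). refcount(pp1)=1 -> write in place. 3 ppages; refcounts: pp0:2 pp1:1 pp2:1
Op 4: read(P1, v1) -> 183. No state change.
Op 5: write(P1, v0, 143). refcount(pp0)=2>1 -> COPY to pp3. 4 ppages; refcounts: pp0:1 pp1:1 pp2:1 pp3:1
P0: v0 -> pp0 = 12
P1: v0 -> pp3 = 143

Answer: 12 143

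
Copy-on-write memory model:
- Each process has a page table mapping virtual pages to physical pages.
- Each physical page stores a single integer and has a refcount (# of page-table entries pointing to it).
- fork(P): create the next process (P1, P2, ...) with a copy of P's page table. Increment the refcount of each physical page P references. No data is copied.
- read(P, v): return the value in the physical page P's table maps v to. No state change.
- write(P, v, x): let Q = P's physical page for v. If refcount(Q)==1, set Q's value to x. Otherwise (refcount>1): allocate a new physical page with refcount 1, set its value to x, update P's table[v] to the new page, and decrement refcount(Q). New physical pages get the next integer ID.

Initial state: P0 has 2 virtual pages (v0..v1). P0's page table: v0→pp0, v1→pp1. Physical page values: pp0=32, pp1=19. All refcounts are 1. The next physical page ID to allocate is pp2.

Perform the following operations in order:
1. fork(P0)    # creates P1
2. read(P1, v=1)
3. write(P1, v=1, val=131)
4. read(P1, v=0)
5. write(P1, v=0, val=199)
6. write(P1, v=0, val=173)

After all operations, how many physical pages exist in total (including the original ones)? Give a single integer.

Answer: 4

Derivation:
Op 1: fork(P0) -> P1. 2 ppages; refcounts: pp0:2 pp1:2
Op 2: read(P1, v1) -> 19. No state change.
Op 3: write(P1, v1, 131). refcount(pp1)=2>1 -> COPY to pp2. 3 ppages; refcounts: pp0:2 pp1:1 pp2:1
Op 4: read(P1, v0) -> 32. No state change.
Op 5: write(P1, v0, 199). refcount(pp0)=2>1 -> COPY to pp3. 4 ppages; refcounts: pp0:1 pp1:1 pp2:1 pp3:1
Op 6: write(P1, v0, 173). refcount(pp3)=1 -> write in place. 4 ppages; refcounts: pp0:1 pp1:1 pp2:1 pp3:1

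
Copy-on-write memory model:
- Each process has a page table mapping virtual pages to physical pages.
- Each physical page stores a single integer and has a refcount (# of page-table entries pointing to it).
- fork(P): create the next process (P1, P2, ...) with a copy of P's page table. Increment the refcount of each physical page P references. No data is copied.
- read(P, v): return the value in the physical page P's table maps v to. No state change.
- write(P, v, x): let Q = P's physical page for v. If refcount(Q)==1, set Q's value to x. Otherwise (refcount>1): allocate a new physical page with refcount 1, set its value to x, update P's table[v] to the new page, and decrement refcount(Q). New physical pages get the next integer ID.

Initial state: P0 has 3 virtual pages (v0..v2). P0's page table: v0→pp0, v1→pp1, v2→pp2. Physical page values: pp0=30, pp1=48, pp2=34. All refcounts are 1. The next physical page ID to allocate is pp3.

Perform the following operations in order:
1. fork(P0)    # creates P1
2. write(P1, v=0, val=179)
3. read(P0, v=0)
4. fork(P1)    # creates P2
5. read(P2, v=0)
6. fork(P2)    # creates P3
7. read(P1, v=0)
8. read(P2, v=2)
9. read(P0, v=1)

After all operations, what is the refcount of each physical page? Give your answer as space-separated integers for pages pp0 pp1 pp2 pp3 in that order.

Answer: 1 4 4 3

Derivation:
Op 1: fork(P0) -> P1. 3 ppages; refcounts: pp0:2 pp1:2 pp2:2
Op 2: write(P1, v0, 179). refcount(pp0)=2>1 -> COPY to pp3. 4 ppages; refcounts: pp0:1 pp1:2 pp2:2 pp3:1
Op 3: read(P0, v0) -> 30. No state change.
Op 4: fork(P1) -> P2. 4 ppages; refcounts: pp0:1 pp1:3 pp2:3 pp3:2
Op 5: read(P2, v0) -> 179. No state change.
Op 6: fork(P2) -> P3. 4 ppages; refcounts: pp0:1 pp1:4 pp2:4 pp3:3
Op 7: read(P1, v0) -> 179. No state change.
Op 8: read(P2, v2) -> 34. No state change.
Op 9: read(P0, v1) -> 48. No state change.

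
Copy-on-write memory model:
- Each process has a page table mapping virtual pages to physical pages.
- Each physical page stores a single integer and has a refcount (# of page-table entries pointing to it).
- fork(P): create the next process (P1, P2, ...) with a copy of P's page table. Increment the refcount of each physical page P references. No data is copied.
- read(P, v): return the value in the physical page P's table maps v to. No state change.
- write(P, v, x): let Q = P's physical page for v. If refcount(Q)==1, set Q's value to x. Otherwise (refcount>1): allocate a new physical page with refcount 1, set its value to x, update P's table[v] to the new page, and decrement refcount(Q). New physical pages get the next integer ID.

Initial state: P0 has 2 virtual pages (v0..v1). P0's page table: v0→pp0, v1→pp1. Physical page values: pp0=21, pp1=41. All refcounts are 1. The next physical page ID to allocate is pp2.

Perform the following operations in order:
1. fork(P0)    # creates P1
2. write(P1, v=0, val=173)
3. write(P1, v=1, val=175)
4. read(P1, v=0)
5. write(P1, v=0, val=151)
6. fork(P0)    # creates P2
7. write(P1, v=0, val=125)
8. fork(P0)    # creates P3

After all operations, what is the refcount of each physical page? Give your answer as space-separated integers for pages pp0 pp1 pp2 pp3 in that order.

Answer: 3 3 1 1

Derivation:
Op 1: fork(P0) -> P1. 2 ppages; refcounts: pp0:2 pp1:2
Op 2: write(P1, v0, 173). refcount(pp0)=2>1 -> COPY to pp2. 3 ppages; refcounts: pp0:1 pp1:2 pp2:1
Op 3: write(P1, v1, 175). refcount(pp1)=2>1 -> COPY to pp3. 4 ppages; refcounts: pp0:1 pp1:1 pp2:1 pp3:1
Op 4: read(P1, v0) -> 173. No state change.
Op 5: write(P1, v0, 151). refcount(pp2)=1 -> write in place. 4 ppages; refcounts: pp0:1 pp1:1 pp2:1 pp3:1
Op 6: fork(P0) -> P2. 4 ppages; refcounts: pp0:2 pp1:2 pp2:1 pp3:1
Op 7: write(P1, v0, 125). refcount(pp2)=1 -> write in place. 4 ppages; refcounts: pp0:2 pp1:2 pp2:1 pp3:1
Op 8: fork(P0) -> P3. 4 ppages; refcounts: pp0:3 pp1:3 pp2:1 pp3:1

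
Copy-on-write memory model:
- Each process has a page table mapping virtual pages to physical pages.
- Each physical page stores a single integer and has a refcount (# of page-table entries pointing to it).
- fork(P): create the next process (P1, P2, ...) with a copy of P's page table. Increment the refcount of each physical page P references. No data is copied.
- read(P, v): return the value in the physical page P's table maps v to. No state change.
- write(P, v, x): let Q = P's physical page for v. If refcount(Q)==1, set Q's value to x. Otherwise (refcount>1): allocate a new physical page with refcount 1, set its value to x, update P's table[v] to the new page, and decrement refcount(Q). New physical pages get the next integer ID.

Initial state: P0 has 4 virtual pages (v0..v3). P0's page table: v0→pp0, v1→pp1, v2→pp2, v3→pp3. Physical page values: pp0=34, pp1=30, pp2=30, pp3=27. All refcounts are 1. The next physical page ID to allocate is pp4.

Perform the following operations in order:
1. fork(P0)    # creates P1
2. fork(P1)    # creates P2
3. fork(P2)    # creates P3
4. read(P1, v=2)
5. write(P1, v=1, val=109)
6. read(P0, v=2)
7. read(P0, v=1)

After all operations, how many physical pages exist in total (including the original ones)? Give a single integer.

Answer: 5

Derivation:
Op 1: fork(P0) -> P1. 4 ppages; refcounts: pp0:2 pp1:2 pp2:2 pp3:2
Op 2: fork(P1) -> P2. 4 ppages; refcounts: pp0:3 pp1:3 pp2:3 pp3:3
Op 3: fork(P2) -> P3. 4 ppages; refcounts: pp0:4 pp1:4 pp2:4 pp3:4
Op 4: read(P1, v2) -> 30. No state change.
Op 5: write(P1, v1, 109). refcount(pp1)=4>1 -> COPY to pp4. 5 ppages; refcounts: pp0:4 pp1:3 pp2:4 pp3:4 pp4:1
Op 6: read(P0, v2) -> 30. No state change.
Op 7: read(P0, v1) -> 30. No state change.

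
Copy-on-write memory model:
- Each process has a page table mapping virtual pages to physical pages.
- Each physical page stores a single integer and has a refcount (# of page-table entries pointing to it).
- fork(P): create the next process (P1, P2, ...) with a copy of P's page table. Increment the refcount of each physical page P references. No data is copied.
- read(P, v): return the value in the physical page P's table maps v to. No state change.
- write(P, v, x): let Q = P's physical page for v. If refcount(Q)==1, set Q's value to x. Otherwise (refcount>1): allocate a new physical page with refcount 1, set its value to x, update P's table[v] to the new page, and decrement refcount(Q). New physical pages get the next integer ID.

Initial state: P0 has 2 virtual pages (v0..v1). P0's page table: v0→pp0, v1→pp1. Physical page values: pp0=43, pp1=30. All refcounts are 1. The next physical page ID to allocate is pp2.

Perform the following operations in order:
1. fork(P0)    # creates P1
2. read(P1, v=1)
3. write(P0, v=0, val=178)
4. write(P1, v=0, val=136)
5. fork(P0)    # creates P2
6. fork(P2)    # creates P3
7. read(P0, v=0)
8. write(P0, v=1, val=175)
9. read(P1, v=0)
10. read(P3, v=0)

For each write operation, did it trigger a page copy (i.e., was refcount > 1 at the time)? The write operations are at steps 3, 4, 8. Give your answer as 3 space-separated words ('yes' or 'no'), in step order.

Op 1: fork(P0) -> P1. 2 ppages; refcounts: pp0:2 pp1:2
Op 2: read(P1, v1) -> 30. No state change.
Op 3: write(P0, v0, 178). refcount(pp0)=2>1 -> COPY to pp2. 3 ppages; refcounts: pp0:1 pp1:2 pp2:1
Op 4: write(P1, v0, 136). refcount(pp0)=1 -> write in place. 3 ppages; refcounts: pp0:1 pp1:2 pp2:1
Op 5: fork(P0) -> P2. 3 ppages; refcounts: pp0:1 pp1:3 pp2:2
Op 6: fork(P2) -> P3. 3 ppages; refcounts: pp0:1 pp1:4 pp2:3
Op 7: read(P0, v0) -> 178. No state change.
Op 8: write(P0, v1, 175). refcount(pp1)=4>1 -> COPY to pp3. 4 ppages; refcounts: pp0:1 pp1:3 pp2:3 pp3:1
Op 9: read(P1, v0) -> 136. No state change.
Op 10: read(P3, v0) -> 178. No state change.

yes no yes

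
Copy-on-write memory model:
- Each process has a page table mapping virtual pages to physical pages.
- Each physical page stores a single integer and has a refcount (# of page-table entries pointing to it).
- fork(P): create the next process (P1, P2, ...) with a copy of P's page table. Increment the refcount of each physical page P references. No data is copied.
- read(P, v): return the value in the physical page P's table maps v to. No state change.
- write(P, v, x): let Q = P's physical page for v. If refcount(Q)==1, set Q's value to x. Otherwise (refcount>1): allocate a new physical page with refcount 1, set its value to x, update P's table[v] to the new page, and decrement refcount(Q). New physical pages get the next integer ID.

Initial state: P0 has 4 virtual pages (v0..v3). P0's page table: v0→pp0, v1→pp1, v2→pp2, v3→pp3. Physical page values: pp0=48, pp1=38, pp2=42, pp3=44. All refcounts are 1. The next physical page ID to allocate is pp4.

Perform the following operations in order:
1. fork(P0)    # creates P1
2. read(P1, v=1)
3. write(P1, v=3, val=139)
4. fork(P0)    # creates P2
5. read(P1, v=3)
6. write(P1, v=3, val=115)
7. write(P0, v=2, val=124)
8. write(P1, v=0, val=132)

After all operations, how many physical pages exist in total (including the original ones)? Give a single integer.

Answer: 7

Derivation:
Op 1: fork(P0) -> P1. 4 ppages; refcounts: pp0:2 pp1:2 pp2:2 pp3:2
Op 2: read(P1, v1) -> 38. No state change.
Op 3: write(P1, v3, 139). refcount(pp3)=2>1 -> COPY to pp4. 5 ppages; refcounts: pp0:2 pp1:2 pp2:2 pp3:1 pp4:1
Op 4: fork(P0) -> P2. 5 ppages; refcounts: pp0:3 pp1:3 pp2:3 pp3:2 pp4:1
Op 5: read(P1, v3) -> 139. No state change.
Op 6: write(P1, v3, 115). refcount(pp4)=1 -> write in place. 5 ppages; refcounts: pp0:3 pp1:3 pp2:3 pp3:2 pp4:1
Op 7: write(P0, v2, 124). refcount(pp2)=3>1 -> COPY to pp5. 6 ppages; refcounts: pp0:3 pp1:3 pp2:2 pp3:2 pp4:1 pp5:1
Op 8: write(P1, v0, 132). refcount(pp0)=3>1 -> COPY to pp6. 7 ppages; refcounts: pp0:2 pp1:3 pp2:2 pp3:2 pp4:1 pp5:1 pp6:1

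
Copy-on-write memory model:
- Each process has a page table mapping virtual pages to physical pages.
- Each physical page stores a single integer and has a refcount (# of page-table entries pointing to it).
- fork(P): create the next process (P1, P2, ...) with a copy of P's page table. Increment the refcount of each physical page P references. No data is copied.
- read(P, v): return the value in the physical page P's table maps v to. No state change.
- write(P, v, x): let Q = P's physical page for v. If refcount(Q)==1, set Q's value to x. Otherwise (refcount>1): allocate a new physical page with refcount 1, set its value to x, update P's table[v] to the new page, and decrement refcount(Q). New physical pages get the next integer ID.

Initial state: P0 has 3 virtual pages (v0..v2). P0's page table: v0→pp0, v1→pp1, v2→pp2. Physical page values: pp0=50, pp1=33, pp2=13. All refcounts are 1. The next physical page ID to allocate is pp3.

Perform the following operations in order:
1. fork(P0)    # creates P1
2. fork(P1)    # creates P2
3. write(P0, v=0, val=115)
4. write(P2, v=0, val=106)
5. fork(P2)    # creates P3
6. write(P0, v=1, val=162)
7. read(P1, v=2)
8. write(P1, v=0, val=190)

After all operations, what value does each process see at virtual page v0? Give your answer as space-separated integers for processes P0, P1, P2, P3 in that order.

Answer: 115 190 106 106

Derivation:
Op 1: fork(P0) -> P1. 3 ppages; refcounts: pp0:2 pp1:2 pp2:2
Op 2: fork(P1) -> P2. 3 ppages; refcounts: pp0:3 pp1:3 pp2:3
Op 3: write(P0, v0, 115). refcount(pp0)=3>1 -> COPY to pp3. 4 ppages; refcounts: pp0:2 pp1:3 pp2:3 pp3:1
Op 4: write(P2, v0, 106). refcount(pp0)=2>1 -> COPY to pp4. 5 ppages; refcounts: pp0:1 pp1:3 pp2:3 pp3:1 pp4:1
Op 5: fork(P2) -> P3. 5 ppages; refcounts: pp0:1 pp1:4 pp2:4 pp3:1 pp4:2
Op 6: write(P0, v1, 162). refcount(pp1)=4>1 -> COPY to pp5. 6 ppages; refcounts: pp0:1 pp1:3 pp2:4 pp3:1 pp4:2 pp5:1
Op 7: read(P1, v2) -> 13. No state change.
Op 8: write(P1, v0, 190). refcount(pp0)=1 -> write in place. 6 ppages; refcounts: pp0:1 pp1:3 pp2:4 pp3:1 pp4:2 pp5:1
P0: v0 -> pp3 = 115
P1: v0 -> pp0 = 190
P2: v0 -> pp4 = 106
P3: v0 -> pp4 = 106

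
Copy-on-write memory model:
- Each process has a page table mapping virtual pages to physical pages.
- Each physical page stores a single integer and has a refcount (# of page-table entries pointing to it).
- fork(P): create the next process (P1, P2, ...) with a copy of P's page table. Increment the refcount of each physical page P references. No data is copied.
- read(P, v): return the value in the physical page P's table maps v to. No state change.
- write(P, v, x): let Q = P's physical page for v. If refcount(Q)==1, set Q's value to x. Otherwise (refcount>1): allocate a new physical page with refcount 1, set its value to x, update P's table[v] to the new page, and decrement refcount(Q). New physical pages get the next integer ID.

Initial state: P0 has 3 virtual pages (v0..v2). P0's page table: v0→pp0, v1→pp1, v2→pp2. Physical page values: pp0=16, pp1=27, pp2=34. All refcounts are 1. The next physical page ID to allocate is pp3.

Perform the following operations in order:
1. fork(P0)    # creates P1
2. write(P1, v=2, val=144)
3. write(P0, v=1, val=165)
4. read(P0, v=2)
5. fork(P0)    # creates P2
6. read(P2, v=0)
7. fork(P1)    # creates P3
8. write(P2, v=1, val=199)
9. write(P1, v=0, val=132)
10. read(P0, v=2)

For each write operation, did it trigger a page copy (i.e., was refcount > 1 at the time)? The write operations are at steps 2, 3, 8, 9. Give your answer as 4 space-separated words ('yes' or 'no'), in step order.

Op 1: fork(P0) -> P1. 3 ppages; refcounts: pp0:2 pp1:2 pp2:2
Op 2: write(P1, v2, 144). refcount(pp2)=2>1 -> COPY to pp3. 4 ppages; refcounts: pp0:2 pp1:2 pp2:1 pp3:1
Op 3: write(P0, v1, 165). refcount(pp1)=2>1 -> COPY to pp4. 5 ppages; refcounts: pp0:2 pp1:1 pp2:1 pp3:1 pp4:1
Op 4: read(P0, v2) -> 34. No state change.
Op 5: fork(P0) -> P2. 5 ppages; refcounts: pp0:3 pp1:1 pp2:2 pp3:1 pp4:2
Op 6: read(P2, v0) -> 16. No state change.
Op 7: fork(P1) -> P3. 5 ppages; refcounts: pp0:4 pp1:2 pp2:2 pp3:2 pp4:2
Op 8: write(P2, v1, 199). refcount(pp4)=2>1 -> COPY to pp5. 6 ppages; refcounts: pp0:4 pp1:2 pp2:2 pp3:2 pp4:1 pp5:1
Op 9: write(P1, v0, 132). refcount(pp0)=4>1 -> COPY to pp6. 7 ppages; refcounts: pp0:3 pp1:2 pp2:2 pp3:2 pp4:1 pp5:1 pp6:1
Op 10: read(P0, v2) -> 34. No state change.

yes yes yes yes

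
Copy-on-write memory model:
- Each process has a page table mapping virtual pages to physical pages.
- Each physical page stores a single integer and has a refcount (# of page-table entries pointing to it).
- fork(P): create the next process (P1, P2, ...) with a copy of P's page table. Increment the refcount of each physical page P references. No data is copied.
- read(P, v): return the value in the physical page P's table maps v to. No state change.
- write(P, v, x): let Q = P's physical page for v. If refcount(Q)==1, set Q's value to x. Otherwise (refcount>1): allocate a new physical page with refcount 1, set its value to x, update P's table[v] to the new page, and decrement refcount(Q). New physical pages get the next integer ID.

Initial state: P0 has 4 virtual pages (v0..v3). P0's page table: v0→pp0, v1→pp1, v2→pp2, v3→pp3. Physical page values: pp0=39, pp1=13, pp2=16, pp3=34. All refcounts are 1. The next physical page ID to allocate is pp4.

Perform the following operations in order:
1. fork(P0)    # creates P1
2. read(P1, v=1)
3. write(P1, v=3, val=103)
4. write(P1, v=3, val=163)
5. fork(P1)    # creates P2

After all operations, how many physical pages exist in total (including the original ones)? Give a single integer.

Answer: 5

Derivation:
Op 1: fork(P0) -> P1. 4 ppages; refcounts: pp0:2 pp1:2 pp2:2 pp3:2
Op 2: read(P1, v1) -> 13. No state change.
Op 3: write(P1, v3, 103). refcount(pp3)=2>1 -> COPY to pp4. 5 ppages; refcounts: pp0:2 pp1:2 pp2:2 pp3:1 pp4:1
Op 4: write(P1, v3, 163). refcount(pp4)=1 -> write in place. 5 ppages; refcounts: pp0:2 pp1:2 pp2:2 pp3:1 pp4:1
Op 5: fork(P1) -> P2. 5 ppages; refcounts: pp0:3 pp1:3 pp2:3 pp3:1 pp4:2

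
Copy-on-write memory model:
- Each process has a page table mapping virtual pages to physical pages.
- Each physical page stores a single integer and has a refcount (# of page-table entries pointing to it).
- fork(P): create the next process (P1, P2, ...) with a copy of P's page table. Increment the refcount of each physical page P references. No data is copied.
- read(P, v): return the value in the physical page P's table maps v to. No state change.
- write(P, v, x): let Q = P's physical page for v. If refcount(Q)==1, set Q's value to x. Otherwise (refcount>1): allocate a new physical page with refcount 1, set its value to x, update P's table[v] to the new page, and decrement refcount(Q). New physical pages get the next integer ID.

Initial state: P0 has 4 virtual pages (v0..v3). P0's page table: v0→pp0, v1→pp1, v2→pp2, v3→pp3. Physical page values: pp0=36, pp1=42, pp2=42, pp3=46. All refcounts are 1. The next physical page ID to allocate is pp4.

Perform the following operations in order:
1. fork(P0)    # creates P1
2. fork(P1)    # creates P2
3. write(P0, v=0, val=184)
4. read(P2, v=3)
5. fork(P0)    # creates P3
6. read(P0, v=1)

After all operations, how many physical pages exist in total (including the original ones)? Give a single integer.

Op 1: fork(P0) -> P1. 4 ppages; refcounts: pp0:2 pp1:2 pp2:2 pp3:2
Op 2: fork(P1) -> P2. 4 ppages; refcounts: pp0:3 pp1:3 pp2:3 pp3:3
Op 3: write(P0, v0, 184). refcount(pp0)=3>1 -> COPY to pp4. 5 ppages; refcounts: pp0:2 pp1:3 pp2:3 pp3:3 pp4:1
Op 4: read(P2, v3) -> 46. No state change.
Op 5: fork(P0) -> P3. 5 ppages; refcounts: pp0:2 pp1:4 pp2:4 pp3:4 pp4:2
Op 6: read(P0, v1) -> 42. No state change.

Answer: 5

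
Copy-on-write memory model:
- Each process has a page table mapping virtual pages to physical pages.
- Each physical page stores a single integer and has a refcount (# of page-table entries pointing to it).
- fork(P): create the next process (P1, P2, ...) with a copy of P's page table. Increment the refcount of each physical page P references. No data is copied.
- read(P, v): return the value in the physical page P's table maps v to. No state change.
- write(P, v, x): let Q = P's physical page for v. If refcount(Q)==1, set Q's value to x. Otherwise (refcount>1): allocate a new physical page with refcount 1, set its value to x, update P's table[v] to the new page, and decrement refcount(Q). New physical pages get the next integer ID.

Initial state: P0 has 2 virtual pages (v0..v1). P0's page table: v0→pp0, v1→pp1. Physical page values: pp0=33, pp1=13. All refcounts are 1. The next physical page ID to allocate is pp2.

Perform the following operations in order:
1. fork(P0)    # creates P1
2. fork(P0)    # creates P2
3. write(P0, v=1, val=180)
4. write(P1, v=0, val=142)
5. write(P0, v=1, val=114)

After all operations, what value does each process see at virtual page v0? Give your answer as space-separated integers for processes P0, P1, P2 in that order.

Answer: 33 142 33

Derivation:
Op 1: fork(P0) -> P1. 2 ppages; refcounts: pp0:2 pp1:2
Op 2: fork(P0) -> P2. 2 ppages; refcounts: pp0:3 pp1:3
Op 3: write(P0, v1, 180). refcount(pp1)=3>1 -> COPY to pp2. 3 ppages; refcounts: pp0:3 pp1:2 pp2:1
Op 4: write(P1, v0, 142). refcount(pp0)=3>1 -> COPY to pp3. 4 ppages; refcounts: pp0:2 pp1:2 pp2:1 pp3:1
Op 5: write(P0, v1, 114). refcount(pp2)=1 -> write in place. 4 ppages; refcounts: pp0:2 pp1:2 pp2:1 pp3:1
P0: v0 -> pp0 = 33
P1: v0 -> pp3 = 142
P2: v0 -> pp0 = 33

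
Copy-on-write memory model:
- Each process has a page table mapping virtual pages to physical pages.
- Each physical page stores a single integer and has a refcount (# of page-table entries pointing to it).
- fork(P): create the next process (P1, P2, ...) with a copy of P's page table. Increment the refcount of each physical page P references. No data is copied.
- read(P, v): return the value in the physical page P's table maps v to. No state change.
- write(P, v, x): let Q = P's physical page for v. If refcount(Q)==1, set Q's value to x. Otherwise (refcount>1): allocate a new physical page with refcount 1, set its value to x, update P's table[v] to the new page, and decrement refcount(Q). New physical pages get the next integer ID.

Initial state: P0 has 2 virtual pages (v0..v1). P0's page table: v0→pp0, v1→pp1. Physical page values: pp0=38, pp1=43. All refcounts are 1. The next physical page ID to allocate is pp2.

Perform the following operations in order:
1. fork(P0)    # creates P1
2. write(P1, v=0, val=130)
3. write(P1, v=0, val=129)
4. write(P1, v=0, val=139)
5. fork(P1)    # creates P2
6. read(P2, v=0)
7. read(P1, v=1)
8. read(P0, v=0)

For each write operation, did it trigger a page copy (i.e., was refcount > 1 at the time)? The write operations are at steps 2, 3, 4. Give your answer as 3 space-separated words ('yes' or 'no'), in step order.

Op 1: fork(P0) -> P1. 2 ppages; refcounts: pp0:2 pp1:2
Op 2: write(P1, v0, 130). refcount(pp0)=2>1 -> COPY to pp2. 3 ppages; refcounts: pp0:1 pp1:2 pp2:1
Op 3: write(P1, v0, 129). refcount(pp2)=1 -> write in place. 3 ppages; refcounts: pp0:1 pp1:2 pp2:1
Op 4: write(P1, v0, 139). refcount(pp2)=1 -> write in place. 3 ppages; refcounts: pp0:1 pp1:2 pp2:1
Op 5: fork(P1) -> P2. 3 ppages; refcounts: pp0:1 pp1:3 pp2:2
Op 6: read(P2, v0) -> 139. No state change.
Op 7: read(P1, v1) -> 43. No state change.
Op 8: read(P0, v0) -> 38. No state change.

yes no no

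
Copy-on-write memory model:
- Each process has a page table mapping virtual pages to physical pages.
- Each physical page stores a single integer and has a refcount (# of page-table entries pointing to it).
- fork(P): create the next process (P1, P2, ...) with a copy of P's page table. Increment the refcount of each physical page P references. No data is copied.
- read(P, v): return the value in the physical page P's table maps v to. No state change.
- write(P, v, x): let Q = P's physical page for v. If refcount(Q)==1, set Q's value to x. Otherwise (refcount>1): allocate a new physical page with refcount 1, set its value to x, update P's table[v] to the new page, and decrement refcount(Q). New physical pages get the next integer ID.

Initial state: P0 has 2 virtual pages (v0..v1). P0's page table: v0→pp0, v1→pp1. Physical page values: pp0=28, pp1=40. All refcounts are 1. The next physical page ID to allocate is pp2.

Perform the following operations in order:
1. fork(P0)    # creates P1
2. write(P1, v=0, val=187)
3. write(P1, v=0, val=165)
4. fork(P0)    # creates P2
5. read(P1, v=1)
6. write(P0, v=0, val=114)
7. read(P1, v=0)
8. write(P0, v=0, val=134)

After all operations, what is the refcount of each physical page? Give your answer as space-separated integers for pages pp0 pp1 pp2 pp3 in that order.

Op 1: fork(P0) -> P1. 2 ppages; refcounts: pp0:2 pp1:2
Op 2: write(P1, v0, 187). refcount(pp0)=2>1 -> COPY to pp2. 3 ppages; refcounts: pp0:1 pp1:2 pp2:1
Op 3: write(P1, v0, 165). refcount(pp2)=1 -> write in place. 3 ppages; refcounts: pp0:1 pp1:2 pp2:1
Op 4: fork(P0) -> P2. 3 ppages; refcounts: pp0:2 pp1:3 pp2:1
Op 5: read(P1, v1) -> 40. No state change.
Op 6: write(P0, v0, 114). refcount(pp0)=2>1 -> COPY to pp3. 4 ppages; refcounts: pp0:1 pp1:3 pp2:1 pp3:1
Op 7: read(P1, v0) -> 165. No state change.
Op 8: write(P0, v0, 134). refcount(pp3)=1 -> write in place. 4 ppages; refcounts: pp0:1 pp1:3 pp2:1 pp3:1

Answer: 1 3 1 1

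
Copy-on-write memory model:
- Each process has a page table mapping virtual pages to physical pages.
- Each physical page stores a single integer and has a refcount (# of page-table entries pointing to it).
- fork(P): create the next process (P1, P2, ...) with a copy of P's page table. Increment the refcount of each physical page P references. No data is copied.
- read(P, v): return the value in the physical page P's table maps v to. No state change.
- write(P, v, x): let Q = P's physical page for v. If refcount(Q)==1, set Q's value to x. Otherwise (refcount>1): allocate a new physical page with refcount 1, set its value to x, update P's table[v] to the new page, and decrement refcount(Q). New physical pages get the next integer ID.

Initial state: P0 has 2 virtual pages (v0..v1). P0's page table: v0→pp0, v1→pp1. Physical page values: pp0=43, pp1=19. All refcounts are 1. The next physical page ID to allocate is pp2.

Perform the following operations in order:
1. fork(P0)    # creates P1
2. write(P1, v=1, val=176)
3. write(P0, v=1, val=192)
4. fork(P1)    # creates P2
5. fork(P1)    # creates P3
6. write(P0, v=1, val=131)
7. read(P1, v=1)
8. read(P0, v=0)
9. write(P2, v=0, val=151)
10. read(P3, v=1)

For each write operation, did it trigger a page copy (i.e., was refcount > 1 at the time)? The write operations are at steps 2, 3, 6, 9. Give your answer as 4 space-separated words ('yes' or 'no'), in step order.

Op 1: fork(P0) -> P1. 2 ppages; refcounts: pp0:2 pp1:2
Op 2: write(P1, v1, 176). refcount(pp1)=2>1 -> COPY to pp2. 3 ppages; refcounts: pp0:2 pp1:1 pp2:1
Op 3: write(P0, v1, 192). refcount(pp1)=1 -> write in place. 3 ppages; refcounts: pp0:2 pp1:1 pp2:1
Op 4: fork(P1) -> P2. 3 ppages; refcounts: pp0:3 pp1:1 pp2:2
Op 5: fork(P1) -> P3. 3 ppages; refcounts: pp0:4 pp1:1 pp2:3
Op 6: write(P0, v1, 131). refcount(pp1)=1 -> write in place. 3 ppages; refcounts: pp0:4 pp1:1 pp2:3
Op 7: read(P1, v1) -> 176. No state change.
Op 8: read(P0, v0) -> 43. No state change.
Op 9: write(P2, v0, 151). refcount(pp0)=4>1 -> COPY to pp3. 4 ppages; refcounts: pp0:3 pp1:1 pp2:3 pp3:1
Op 10: read(P3, v1) -> 176. No state change.

yes no no yes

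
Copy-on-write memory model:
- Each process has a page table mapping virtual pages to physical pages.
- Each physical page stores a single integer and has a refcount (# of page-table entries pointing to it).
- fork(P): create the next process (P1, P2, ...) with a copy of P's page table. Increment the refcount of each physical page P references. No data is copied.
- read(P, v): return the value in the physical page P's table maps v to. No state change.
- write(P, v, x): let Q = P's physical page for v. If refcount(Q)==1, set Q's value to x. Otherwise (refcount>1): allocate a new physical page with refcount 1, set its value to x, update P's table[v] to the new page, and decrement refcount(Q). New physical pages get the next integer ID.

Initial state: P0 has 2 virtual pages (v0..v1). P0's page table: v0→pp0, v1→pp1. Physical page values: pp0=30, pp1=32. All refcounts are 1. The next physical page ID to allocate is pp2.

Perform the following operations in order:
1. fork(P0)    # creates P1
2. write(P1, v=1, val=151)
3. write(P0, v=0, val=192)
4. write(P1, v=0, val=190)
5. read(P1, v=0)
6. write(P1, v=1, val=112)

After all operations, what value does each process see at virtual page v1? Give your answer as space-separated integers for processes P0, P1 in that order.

Answer: 32 112

Derivation:
Op 1: fork(P0) -> P1. 2 ppages; refcounts: pp0:2 pp1:2
Op 2: write(P1, v1, 151). refcount(pp1)=2>1 -> COPY to pp2. 3 ppages; refcounts: pp0:2 pp1:1 pp2:1
Op 3: write(P0, v0, 192). refcount(pp0)=2>1 -> COPY to pp3. 4 ppages; refcounts: pp0:1 pp1:1 pp2:1 pp3:1
Op 4: write(P1, v0, 190). refcount(pp0)=1 -> write in place. 4 ppages; refcounts: pp0:1 pp1:1 pp2:1 pp3:1
Op 5: read(P1, v0) -> 190. No state change.
Op 6: write(P1, v1, 112). refcount(pp2)=1 -> write in place. 4 ppages; refcounts: pp0:1 pp1:1 pp2:1 pp3:1
P0: v1 -> pp1 = 32
P1: v1 -> pp2 = 112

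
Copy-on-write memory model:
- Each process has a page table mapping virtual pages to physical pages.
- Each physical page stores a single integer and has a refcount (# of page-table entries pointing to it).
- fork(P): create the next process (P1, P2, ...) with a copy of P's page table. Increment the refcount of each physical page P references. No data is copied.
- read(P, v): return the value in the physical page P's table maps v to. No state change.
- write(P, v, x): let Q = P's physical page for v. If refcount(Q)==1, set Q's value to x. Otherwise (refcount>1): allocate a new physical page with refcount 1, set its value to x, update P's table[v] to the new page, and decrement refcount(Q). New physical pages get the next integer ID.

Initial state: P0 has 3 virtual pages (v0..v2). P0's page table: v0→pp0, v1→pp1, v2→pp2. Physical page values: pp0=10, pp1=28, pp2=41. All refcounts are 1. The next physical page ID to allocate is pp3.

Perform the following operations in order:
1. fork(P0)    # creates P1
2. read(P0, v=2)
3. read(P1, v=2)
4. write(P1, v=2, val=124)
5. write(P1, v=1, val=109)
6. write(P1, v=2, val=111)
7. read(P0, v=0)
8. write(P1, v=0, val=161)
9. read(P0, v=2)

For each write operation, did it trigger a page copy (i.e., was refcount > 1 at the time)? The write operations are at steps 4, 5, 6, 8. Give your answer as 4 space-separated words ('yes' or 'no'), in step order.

Op 1: fork(P0) -> P1. 3 ppages; refcounts: pp0:2 pp1:2 pp2:2
Op 2: read(P0, v2) -> 41. No state change.
Op 3: read(P1, v2) -> 41. No state change.
Op 4: write(P1, v2, 124). refcount(pp2)=2>1 -> COPY to pp3. 4 ppages; refcounts: pp0:2 pp1:2 pp2:1 pp3:1
Op 5: write(P1, v1, 109). refcount(pp1)=2>1 -> COPY to pp4. 5 ppages; refcounts: pp0:2 pp1:1 pp2:1 pp3:1 pp4:1
Op 6: write(P1, v2, 111). refcount(pp3)=1 -> write in place. 5 ppages; refcounts: pp0:2 pp1:1 pp2:1 pp3:1 pp4:1
Op 7: read(P0, v0) -> 10. No state change.
Op 8: write(P1, v0, 161). refcount(pp0)=2>1 -> COPY to pp5. 6 ppages; refcounts: pp0:1 pp1:1 pp2:1 pp3:1 pp4:1 pp5:1
Op 9: read(P0, v2) -> 41. No state change.

yes yes no yes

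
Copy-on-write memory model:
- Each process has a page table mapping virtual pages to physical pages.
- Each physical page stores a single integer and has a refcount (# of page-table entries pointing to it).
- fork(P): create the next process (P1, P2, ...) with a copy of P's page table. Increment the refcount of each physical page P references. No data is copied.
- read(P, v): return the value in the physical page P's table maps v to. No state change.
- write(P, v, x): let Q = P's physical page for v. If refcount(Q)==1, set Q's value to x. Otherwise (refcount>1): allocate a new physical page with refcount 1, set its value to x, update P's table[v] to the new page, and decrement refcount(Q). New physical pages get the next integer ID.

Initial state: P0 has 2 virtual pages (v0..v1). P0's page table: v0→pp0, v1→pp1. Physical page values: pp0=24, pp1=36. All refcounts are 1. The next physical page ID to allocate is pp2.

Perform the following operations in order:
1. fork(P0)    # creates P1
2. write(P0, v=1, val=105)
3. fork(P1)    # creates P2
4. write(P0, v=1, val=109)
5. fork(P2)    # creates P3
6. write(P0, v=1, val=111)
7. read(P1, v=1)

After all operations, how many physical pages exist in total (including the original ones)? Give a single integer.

Op 1: fork(P0) -> P1. 2 ppages; refcounts: pp0:2 pp1:2
Op 2: write(P0, v1, 105). refcount(pp1)=2>1 -> COPY to pp2. 3 ppages; refcounts: pp0:2 pp1:1 pp2:1
Op 3: fork(P1) -> P2. 3 ppages; refcounts: pp0:3 pp1:2 pp2:1
Op 4: write(P0, v1, 109). refcount(pp2)=1 -> write in place. 3 ppages; refcounts: pp0:3 pp1:2 pp2:1
Op 5: fork(P2) -> P3. 3 ppages; refcounts: pp0:4 pp1:3 pp2:1
Op 6: write(P0, v1, 111). refcount(pp2)=1 -> write in place. 3 ppages; refcounts: pp0:4 pp1:3 pp2:1
Op 7: read(P1, v1) -> 36. No state change.

Answer: 3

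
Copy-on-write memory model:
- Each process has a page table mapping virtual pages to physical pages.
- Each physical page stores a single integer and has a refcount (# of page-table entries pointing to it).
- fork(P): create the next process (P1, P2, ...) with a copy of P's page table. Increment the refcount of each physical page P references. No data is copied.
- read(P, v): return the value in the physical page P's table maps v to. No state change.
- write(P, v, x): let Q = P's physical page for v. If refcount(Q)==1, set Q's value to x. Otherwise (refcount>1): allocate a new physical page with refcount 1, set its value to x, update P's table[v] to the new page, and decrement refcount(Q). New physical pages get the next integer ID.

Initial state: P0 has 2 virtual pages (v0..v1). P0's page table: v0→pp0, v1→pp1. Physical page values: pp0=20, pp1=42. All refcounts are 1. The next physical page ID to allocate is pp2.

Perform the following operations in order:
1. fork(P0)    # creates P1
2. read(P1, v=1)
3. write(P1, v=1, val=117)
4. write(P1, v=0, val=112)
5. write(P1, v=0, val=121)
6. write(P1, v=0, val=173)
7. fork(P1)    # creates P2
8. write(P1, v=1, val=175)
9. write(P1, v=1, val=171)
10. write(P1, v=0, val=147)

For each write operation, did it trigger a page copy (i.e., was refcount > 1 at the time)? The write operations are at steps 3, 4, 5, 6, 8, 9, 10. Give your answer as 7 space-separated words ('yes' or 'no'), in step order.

Op 1: fork(P0) -> P1. 2 ppages; refcounts: pp0:2 pp1:2
Op 2: read(P1, v1) -> 42. No state change.
Op 3: write(P1, v1, 117). refcount(pp1)=2>1 -> COPY to pp2. 3 ppages; refcounts: pp0:2 pp1:1 pp2:1
Op 4: write(P1, v0, 112). refcount(pp0)=2>1 -> COPY to pp3. 4 ppages; refcounts: pp0:1 pp1:1 pp2:1 pp3:1
Op 5: write(P1, v0, 121). refcount(pp3)=1 -> write in place. 4 ppages; refcounts: pp0:1 pp1:1 pp2:1 pp3:1
Op 6: write(P1, v0, 173). refcount(pp3)=1 -> write in place. 4 ppages; refcounts: pp0:1 pp1:1 pp2:1 pp3:1
Op 7: fork(P1) -> P2. 4 ppages; refcounts: pp0:1 pp1:1 pp2:2 pp3:2
Op 8: write(P1, v1, 175). refcount(pp2)=2>1 -> COPY to pp4. 5 ppages; refcounts: pp0:1 pp1:1 pp2:1 pp3:2 pp4:1
Op 9: write(P1, v1, 171). refcount(pp4)=1 -> write in place. 5 ppages; refcounts: pp0:1 pp1:1 pp2:1 pp3:2 pp4:1
Op 10: write(P1, v0, 147). refcount(pp3)=2>1 -> COPY to pp5. 6 ppages; refcounts: pp0:1 pp1:1 pp2:1 pp3:1 pp4:1 pp5:1

yes yes no no yes no yes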